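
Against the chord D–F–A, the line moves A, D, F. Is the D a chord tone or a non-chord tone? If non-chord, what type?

Chord tone (the root of D minor triad).

D minor triad contains D, F, A; D is the root, so it is a chord tone.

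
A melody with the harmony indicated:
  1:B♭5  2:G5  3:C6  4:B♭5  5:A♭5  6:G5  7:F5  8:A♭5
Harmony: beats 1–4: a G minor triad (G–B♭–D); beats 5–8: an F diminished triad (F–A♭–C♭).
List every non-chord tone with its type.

The harmony at that moment is G minor triad (G, B♭, D); C6 is not a chord tone.
It is approached by leap up from G5 and left by step down to B♭5.
Leap in, step out — an appoggiatura.
The harmony at that moment is F diminished triad (F, A♭, C♭); G5 is not a chord tone.
It is approached by step down from A♭5 and left by step down to F5.
Step in, step out in the same direction — a passing tone.

C6 (beat 3) — appoggiatura; G5 (beat 6) — passing tone.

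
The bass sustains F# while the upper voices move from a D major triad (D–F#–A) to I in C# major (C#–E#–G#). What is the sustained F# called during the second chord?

The harmony at that moment is C# major triad (C#, E#, G#); F# is not a chord tone.
It is held over (the same pitch as the preceding F#) and then sustained as the same pitch into the next harmony.
Sustained through a change of harmony — a pedal tone.

Pedal tone (pedal point).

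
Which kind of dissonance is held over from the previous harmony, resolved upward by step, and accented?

Retardation.

Approach: by preparation — the pitch is first a chord tone, then held (tied or repeated) while the harmony changes under it. Departure: up by step. Metric position: strong.
A prepared dissonance that resolves upward by step — a retardation. (The same figure resolving downward would be a suspension.)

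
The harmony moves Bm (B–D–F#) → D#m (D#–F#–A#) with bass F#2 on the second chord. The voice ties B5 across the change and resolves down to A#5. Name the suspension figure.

4–3 suspension.

At the second chord the bass is F#2. The suspended B5 lies a fourth above the bass; after resolving down by step to A#5, the interval above the bass becomes a third.
Suspension figures are named by those two intervals: 4–3.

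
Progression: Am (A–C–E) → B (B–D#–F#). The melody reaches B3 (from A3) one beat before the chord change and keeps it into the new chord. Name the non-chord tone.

B3 is an anticipation.

The harmony at that moment is A minor triad (A, C, E); B3 is not a chord tone.
It is approached by step up from A3 and then sustained as the same pitch into the next harmony.
Arriving early and becoming a chord tone when the harmony changes — an anticipation.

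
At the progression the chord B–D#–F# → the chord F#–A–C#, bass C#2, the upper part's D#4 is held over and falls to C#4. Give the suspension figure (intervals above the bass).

9–8 suspension.

At the second chord the bass is C#2. The suspended D#4 lies a ninth above the bass; after resolving down by step to C#4, the interval above the bass becomes an octave.
Suspension figures are named by those two intervals: 9–8.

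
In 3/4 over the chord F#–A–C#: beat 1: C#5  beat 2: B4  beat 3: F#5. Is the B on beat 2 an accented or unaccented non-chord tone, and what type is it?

Unaccented escape tone.

The harmony at that moment is F# minor triad (F#, A, C#); B4 is not a chord tone.
It is approached by step down from C#5 and left by leap up to F#5.
Step in, leap out — an escape tone.
It falls on a weak beat, so it is unaccented.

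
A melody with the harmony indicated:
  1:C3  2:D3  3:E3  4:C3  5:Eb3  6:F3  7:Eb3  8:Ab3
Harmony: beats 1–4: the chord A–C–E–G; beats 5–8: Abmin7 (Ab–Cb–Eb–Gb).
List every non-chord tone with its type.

The harmony at that moment is A minor seventh chord (A, C, E, G); D3 is not a chord tone.
It is approached by step up from C3 and left by step up to E3.
Step in, step out in the same direction — a passing tone.
The harmony at that moment is Ab minor seventh chord (Ab, Cb, Eb, Gb); F3 is not a chord tone.
It is approached by step up from Eb3 and left by step down to Eb3.
Step away and step back to the same note — a neighbor tone (upper neighbor).

D3 (beat 2) — passing tone; F3 (beat 6) — neighbor tone.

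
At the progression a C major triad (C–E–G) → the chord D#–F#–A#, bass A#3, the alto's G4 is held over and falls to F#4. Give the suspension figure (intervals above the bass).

7–6 suspension.

At the second chord the bass is A#3. The suspended G4 lies a seventh above the bass; after resolving down by step to F#4, the interval above the bass becomes a sixth.
Suspension figures are named by those two intervals: 7–6.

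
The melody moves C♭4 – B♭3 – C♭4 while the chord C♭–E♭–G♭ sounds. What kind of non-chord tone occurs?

B♭3 is a neighbor tone.

The harmony at that moment is C♭ major triad (C♭, E♭, G♭); B♭3 is not a chord tone.
It is approached by step down from C♭4 and left by step up to C♭4.
Step away and step back to the same note — a neighbor tone (lower neighbor).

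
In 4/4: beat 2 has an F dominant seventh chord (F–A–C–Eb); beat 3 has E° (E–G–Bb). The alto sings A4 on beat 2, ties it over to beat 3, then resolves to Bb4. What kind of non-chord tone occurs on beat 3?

Retardation.

The harmony at that moment is E diminished triad (E, G, Bb); A4 is not a chord tone.
It is held over (the same pitch as the preceding A4) and left by step up to Bb4.
Held over from the previous chord and resolving up by step — a retardation.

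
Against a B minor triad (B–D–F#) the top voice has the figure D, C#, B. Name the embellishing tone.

The harmony at that moment is B minor triad (B, D, F#); C# is not a chord tone.
It is approached by step down from D and left by step down to B.
Step in, step out in the same direction — a passing tone.

C# is a passing tone.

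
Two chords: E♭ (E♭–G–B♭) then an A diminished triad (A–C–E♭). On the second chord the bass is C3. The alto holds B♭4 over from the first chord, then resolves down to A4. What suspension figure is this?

At the second chord the bass is C3. The suspended B♭4 lies a seventh above the bass; after resolving down by step to A4, the interval above the bass becomes a sixth.
Suspension figures are named by those two intervals: 7–6.

7–6 suspension.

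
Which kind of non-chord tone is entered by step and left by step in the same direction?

Approach: by step. Departure: by step, continuing in the same direction.
Stepwise on both sides with no change of direction means the note fills in the space between two different chord tones — a passing tone. (Had it turned back to its starting note it would be a neighbor tone instead.)

Passing tone.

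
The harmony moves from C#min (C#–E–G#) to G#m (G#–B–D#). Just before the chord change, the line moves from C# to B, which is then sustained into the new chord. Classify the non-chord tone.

B is an anticipation.

The harmony at that moment is C# minor triad (C#, E, G#); B is not a chord tone.
It is approached by step down from C# and then sustained as the same pitch into the next harmony.
Arriving early and becoming a chord tone when the harmony changes — an anticipation.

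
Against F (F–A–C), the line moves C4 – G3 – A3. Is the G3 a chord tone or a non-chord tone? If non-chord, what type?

The harmony at that moment is F major triad (F, A, C); G3 is not a chord tone.
It is approached by leap down from C4 and left by step up to A3.
Leap in, step out — an appoggiatura.

Non-chord tone — an appoggiatura.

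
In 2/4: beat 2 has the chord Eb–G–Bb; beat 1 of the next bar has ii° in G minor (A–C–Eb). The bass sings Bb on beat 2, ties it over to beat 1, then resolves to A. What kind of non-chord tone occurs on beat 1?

The harmony at that moment is A diminished triad (A, C, Eb); Bb is not a chord tone.
It is held over (the same pitch as the preceding Bb) and left by step down to A.
Held over from the previous chord and resolving down by step — a suspension.

Suspension.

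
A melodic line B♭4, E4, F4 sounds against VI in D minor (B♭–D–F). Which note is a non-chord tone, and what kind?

E4 is an appoggiatura.

The harmony at that moment is B♭ major triad (B♭, D, F); E4 is not a chord tone.
It is approached by leap down from B♭4 and left by step up to F4.
Leap in, step out — an appoggiatura.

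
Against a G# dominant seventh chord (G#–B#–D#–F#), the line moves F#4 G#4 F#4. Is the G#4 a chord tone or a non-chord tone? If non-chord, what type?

G# dominant seventh chord contains G#, B#, D#, F#; G# is the root, so it is a chord tone.

Chord tone (the root of G# dominant seventh chord).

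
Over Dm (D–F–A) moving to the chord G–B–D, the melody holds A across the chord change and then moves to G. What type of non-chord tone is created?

A is a suspension.

The harmony at that moment is G major triad (G, B, D); A is not a chord tone.
It is held over (the same pitch as the preceding A) and left by step down to G.
Held over from the previous chord and resolving down by step — a suspension.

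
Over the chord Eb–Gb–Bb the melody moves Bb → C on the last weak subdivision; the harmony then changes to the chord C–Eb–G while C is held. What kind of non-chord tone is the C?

The harmony at that moment is Eb minor triad (Eb, Gb, Bb); C is not a chord tone.
It is approached by step up from Bb and then sustained as the same pitch into the next harmony.
Arriving early and becoming a chord tone when the harmony changes — an anticipation.

C is an anticipation.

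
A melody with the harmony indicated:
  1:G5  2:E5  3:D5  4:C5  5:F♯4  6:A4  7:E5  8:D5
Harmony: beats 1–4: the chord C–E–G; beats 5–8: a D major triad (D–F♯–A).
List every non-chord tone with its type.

The harmony at that moment is C major triad (C, E, G); D5 is not a chord tone.
It is approached by step down from E5 and left by step down to C5.
Step in, step out in the same direction — a passing tone.
The harmony at that moment is D major triad (D, F♯, A); E5 is not a chord tone.
It is approached by leap up from A4 and left by step down to D5.
Leap in, step out — an appoggiatura.

D5 (beat 3) — passing tone; E5 (beat 7) — appoggiatura.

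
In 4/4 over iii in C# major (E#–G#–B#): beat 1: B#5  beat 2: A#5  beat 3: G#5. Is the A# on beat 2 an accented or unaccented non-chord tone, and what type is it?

The harmony at that moment is E# minor triad (E#, G#, B#); A#5 is not a chord tone.
It is approached by step down from B#5 and left by step down to G#5.
Step in, step out in the same direction — a passing tone.
It falls on a weak beat, so it is unaccented.

Unaccented passing tone.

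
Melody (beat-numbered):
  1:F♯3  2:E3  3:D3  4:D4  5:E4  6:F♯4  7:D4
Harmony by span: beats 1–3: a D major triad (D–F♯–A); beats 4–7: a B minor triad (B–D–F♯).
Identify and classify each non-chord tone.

The harmony at that moment is D major triad (D, F♯, A); E3 is not a chord tone.
It is approached by step down from F♯3 and left by step down to D3.
Step in, step out in the same direction — a passing tone.
The harmony at that moment is B minor triad (B, D, F♯); E4 is not a chord tone.
It is approached by step up from D4 and left by step up to F♯4.
Step in, step out in the same direction — a passing tone.

E3 (beat 2) — passing tone; E4 (beat 5) — passing tone.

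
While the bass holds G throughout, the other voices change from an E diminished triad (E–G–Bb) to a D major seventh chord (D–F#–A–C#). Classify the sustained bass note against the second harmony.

Pedal tone (pedal point).

The harmony at that moment is D major seventh chord (D, F#, A, C#); G is not a chord tone.
It is held over (the same pitch as the preceding G) and then sustained as the same pitch into the next harmony.
Sustained through a change of harmony — a pedal tone.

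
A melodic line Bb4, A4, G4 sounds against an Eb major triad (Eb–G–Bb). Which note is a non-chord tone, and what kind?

The harmony at that moment is Eb major triad (Eb, G, Bb); A4 is not a chord tone.
It is approached by step down from Bb4 and left by step down to G4.
Step in, step out in the same direction — a passing tone.

A4 is a passing tone.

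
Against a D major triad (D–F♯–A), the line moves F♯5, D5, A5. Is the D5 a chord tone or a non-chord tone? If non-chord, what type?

D major triad contains D, F♯, A; D is the root, so it is a chord tone.

Chord tone (the root of D major triad).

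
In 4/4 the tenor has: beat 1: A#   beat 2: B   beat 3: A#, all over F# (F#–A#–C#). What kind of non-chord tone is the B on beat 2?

The harmony at that moment is F# major triad (F#, A#, C#); B is not a chord tone.
It is approached by step up from A# and left by step down to A#.
Step away and step back to the same note — a neighbor tone (upper neighbor).

Upper neighbor tone.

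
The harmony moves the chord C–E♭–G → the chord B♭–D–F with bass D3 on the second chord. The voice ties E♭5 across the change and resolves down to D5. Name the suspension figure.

9–8 suspension.

At the second chord the bass is D3. The suspended E♭5 lies a ninth above the bass; after resolving down by step to D5, the interval above the bass becomes an octave.
Suspension figures are named by those two intervals: 9–8.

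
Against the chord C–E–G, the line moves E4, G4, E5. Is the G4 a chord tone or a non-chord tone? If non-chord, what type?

C major triad contains C, E, G; G is the fifth, so it is a chord tone.

Chord tone (the fifth of C major triad).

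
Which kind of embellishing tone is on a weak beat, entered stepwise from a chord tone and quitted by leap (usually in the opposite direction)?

Approach: by step. Departure: by leap. Metric position: weak.
Step in, leap out, from a weak position — an escape tone (échappée). (It is the mirror image of the appoggiatura, which leaps in and steps out on a strong beat.)

Escape tone.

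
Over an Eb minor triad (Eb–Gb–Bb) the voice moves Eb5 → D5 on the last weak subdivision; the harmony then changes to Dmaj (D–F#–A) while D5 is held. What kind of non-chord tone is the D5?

D5 is an anticipation.

The harmony at that moment is Eb minor triad (Eb, Gb, Bb); D5 is not a chord tone.
It is approached by step down from Eb5 and then sustained as the same pitch into the next harmony.
Arriving early and becoming a chord tone when the harmony changes — an anticipation.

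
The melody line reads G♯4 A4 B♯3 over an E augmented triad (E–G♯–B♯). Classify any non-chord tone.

The harmony at that moment is E augmented triad (E, G♯, B♯); A4 is not a chord tone.
It is approached by step up from G♯4 and left by leap down to B♯3.
Step in, leap out — an escape tone.

A4 is an escape tone.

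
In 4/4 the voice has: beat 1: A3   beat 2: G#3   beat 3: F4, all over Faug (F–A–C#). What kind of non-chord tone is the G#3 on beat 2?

Escape tone.

The harmony at that moment is F augmented triad (F, A, C#); G#3 is not a chord tone.
It is approached by step down from A3 and left by leap up to F4.
Step in, leap out, on a weak beat — an escape tone.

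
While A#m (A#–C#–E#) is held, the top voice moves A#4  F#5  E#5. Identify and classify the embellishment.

F#5 is an appoggiatura.

The harmony at that moment is A# minor triad (A#, C#, E#); F#5 is not a chord tone.
It is approached by leap up from A#4 and left by step down to E#5.
Leap in, step out — an appoggiatura.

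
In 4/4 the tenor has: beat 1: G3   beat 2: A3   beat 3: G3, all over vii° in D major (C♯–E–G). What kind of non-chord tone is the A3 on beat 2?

Upper neighbor tone.

The harmony at that moment is C♯ diminished triad (C♯, E, G); A3 is not a chord tone.
It is approached by step up from G3 and left by step down to G3.
Step away and step back to the same note — a neighbor tone (upper neighbor).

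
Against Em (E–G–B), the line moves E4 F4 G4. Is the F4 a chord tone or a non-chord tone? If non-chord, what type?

The harmony at that moment is E minor triad (E, G, B); F4 is not a chord tone.
It is approached by step up from E4 and left by step up to G4.
Step in, step out in the same direction — a passing tone.

Non-chord tone — a passing tone.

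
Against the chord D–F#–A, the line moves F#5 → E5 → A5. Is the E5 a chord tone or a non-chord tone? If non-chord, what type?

The harmony at that moment is D major triad (D, F#, A); E5 is not a chord tone.
It is approached by step down from F#5 and left by leap up to A5.
Step in, leap out — an escape tone.

Non-chord tone — an escape tone.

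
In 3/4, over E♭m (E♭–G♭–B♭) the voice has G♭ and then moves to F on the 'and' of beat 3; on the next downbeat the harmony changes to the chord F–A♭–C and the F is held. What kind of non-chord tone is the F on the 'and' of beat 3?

Anticipation.

The harmony at that moment is E♭ minor triad (E♭, G♭, B♭); F is not a chord tone.
It is approached by step down from G♭ and then sustained as the same pitch into the next harmony.
Arriving early and becoming a chord tone when the harmony changes — an anticipation.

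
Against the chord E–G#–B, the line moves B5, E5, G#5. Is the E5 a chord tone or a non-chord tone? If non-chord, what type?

Chord tone (the root of E major triad).

E major triad contains E, G#, B; E is the root, so it is a chord tone.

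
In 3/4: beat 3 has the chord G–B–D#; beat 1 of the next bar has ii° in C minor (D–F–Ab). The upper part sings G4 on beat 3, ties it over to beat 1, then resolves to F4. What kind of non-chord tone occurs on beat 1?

Suspension.

The harmony at that moment is D diminished triad (D, F, Ab); G4 is not a chord tone.
It is held over (the same pitch as the preceding G4) and left by step down to F4.
Held over from the previous chord and resolving down by step — a suspension.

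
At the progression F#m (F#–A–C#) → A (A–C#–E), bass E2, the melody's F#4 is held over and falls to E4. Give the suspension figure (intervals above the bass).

9–8 suspension.

At the second chord the bass is E2. The suspended F#4 lies a ninth above the bass; after resolving down by step to E4, the interval above the bass becomes an octave.
Suspension figures are named by those two intervals: 9–8.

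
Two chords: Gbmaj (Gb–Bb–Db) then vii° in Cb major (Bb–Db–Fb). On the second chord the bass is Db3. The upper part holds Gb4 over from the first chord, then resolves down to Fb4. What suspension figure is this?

At the second chord the bass is Db3. The suspended Gb4 lies a fourth above the bass; after resolving down by step to Fb4, the interval above the bass becomes a third.
Suspension figures are named by those two intervals: 4–3.

4–3 suspension.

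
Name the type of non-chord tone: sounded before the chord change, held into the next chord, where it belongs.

Anticipation.

Approach: ahead of the chord change (typically by step), so it is dissonant against the current harmony. Departure: none — the same pitch is restated or held and is a chord tone of the new harmony.
Dissonant first, consonant once the harmony catches up: the note simply arrives early — an anticipation. (The reverse timing, consonant first and dissonant after the change, would be a suspension or retardation.)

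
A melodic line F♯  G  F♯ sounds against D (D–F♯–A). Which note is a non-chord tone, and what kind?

The harmony at that moment is D major triad (D, F♯, A); G is not a chord tone.
It is approached by step up from F♯ and left by step down to F♯.
Step away and step back to the same note — a neighbor tone (upper neighbor).

G is a neighbor tone.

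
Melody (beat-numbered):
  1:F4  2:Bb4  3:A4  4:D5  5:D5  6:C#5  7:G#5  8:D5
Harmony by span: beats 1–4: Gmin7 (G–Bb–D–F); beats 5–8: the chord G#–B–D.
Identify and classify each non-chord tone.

The harmony at that moment is G minor seventh chord (G, Bb, D, F); A4 is not a chord tone.
It is approached by step down from Bb4 and left by leap up to D5.
Step in, leap out — an escape tone.
The harmony at that moment is G# diminished triad (G#, B, D); C#5 is not a chord tone.
It is approached by step down from D5 and left by leap up to G#5.
Step in, leap out — an escape tone.

A4 (beat 3) — escape tone; C#5 (beat 6) — escape tone.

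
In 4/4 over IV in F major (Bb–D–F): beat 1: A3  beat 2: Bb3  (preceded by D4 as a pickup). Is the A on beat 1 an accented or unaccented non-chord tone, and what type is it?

The harmony at that moment is Bb major triad (Bb, D, F); A3 is not a chord tone.
It is approached by leap down from D4 and left by step up to Bb3.
Leap in, step out — an appoggiatura.
It falls on the downbeat, so it is accented.

Accented appoggiatura.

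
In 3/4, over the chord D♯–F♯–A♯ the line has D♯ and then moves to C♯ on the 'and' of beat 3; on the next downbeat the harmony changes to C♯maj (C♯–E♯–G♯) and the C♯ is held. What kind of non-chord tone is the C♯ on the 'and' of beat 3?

Anticipation.

The harmony at that moment is D♯ minor triad (D♯, F♯, A♯); C♯ is not a chord tone.
It is approached by step down from D♯ and then sustained as the same pitch into the next harmony.
Arriving early and becoming a chord tone when the harmony changes — an anticipation.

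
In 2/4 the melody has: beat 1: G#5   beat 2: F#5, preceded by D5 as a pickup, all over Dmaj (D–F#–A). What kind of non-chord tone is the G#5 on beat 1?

The harmony at that moment is D major triad (D, F#, A); G#5 is not a chord tone.
It is approached by leap up from D5 and left by step down to F#5.
Leap in, step out, metrically accented — an appoggiatura.

Appoggiatura.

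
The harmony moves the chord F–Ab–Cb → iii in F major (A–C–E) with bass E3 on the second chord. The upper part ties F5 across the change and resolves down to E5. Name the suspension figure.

At the second chord the bass is E3. The suspended F5 lies a ninth above the bass; after resolving down by step to E5, the interval above the bass becomes an octave.
Suspension figures are named by those two intervals: 9–8.

9–8 suspension.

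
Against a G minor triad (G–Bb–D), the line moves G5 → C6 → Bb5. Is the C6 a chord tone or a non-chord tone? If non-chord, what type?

Non-chord tone — an appoggiatura.

The harmony at that moment is G minor triad (G, Bb, D); C6 is not a chord tone.
It is approached by leap up from G5 and left by step down to Bb5.
Leap in, step out — an appoggiatura.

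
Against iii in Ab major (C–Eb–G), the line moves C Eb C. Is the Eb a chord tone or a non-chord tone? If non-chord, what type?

C minor triad contains C, Eb, G; Eb is the third, so it is a chord tone.

Chord tone (the third of C minor triad).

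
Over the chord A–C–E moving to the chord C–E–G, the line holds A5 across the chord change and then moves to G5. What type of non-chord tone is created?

The harmony at that moment is C major triad (C, E, G); A5 is not a chord tone.
It is held over (the same pitch as the preceding A5) and left by step down to G5.
Held over from the previous chord and resolving down by step — a suspension.

A5 is a suspension.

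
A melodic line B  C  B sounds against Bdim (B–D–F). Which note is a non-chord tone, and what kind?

The harmony at that moment is B diminished triad (B, D, F); C is not a chord tone.
It is approached by step up from B and left by step down to B.
Step away and step back to the same note — a neighbor tone (upper neighbor).

C is a neighbor tone.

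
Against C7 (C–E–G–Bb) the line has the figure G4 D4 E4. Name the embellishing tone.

The harmony at that moment is C dominant seventh chord (C, E, G, Bb); D4 is not a chord tone.
It is approached by leap down from G4 and left by step up to E4.
Leap in, step out — an appoggiatura.

D4 is an appoggiatura.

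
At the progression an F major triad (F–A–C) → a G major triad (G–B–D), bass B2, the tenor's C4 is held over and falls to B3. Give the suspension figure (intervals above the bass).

9–8 suspension.

At the second chord the bass is B2. The suspended C4 lies a ninth above the bass; after resolving down by step to B3, the interval above the bass becomes an octave.
Suspension figures are named by those two intervals: 9–8.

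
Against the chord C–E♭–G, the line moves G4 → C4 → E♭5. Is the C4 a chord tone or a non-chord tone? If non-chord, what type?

Chord tone (the root of C minor triad).

C minor triad contains C, E♭, G; C is the root, so it is a chord tone.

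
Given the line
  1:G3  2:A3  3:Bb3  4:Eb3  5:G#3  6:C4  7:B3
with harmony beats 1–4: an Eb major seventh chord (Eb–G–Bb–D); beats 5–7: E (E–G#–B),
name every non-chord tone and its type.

A3 (beat 2) — passing tone; C4 (beat 6) — appoggiatura.

The harmony at that moment is Eb major seventh chord (Eb, G, Bb, D); A3 is not a chord tone.
It is approached by step up from G3 and left by step up to Bb3.
Step in, step out in the same direction — a passing tone.
The harmony at that moment is E major triad (E, G#, B); C4 is not a chord tone.
It is approached by leap up from G#3 and left by step down to B3.
Leap in, step out — an appoggiatura.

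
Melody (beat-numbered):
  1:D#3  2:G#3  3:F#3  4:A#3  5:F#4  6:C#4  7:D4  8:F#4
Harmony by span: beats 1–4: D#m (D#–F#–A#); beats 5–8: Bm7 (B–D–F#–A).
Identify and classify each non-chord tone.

The harmony at that moment is D# minor triad (D#, F#, A#); G#3 is not a chord tone.
It is approached by leap up from D#3 and left by step down to F#3.
Leap in, step out — an appoggiatura.
The harmony at that moment is B minor seventh chord (B, D, F#, A); C#4 is not a chord tone.
It is approached by leap down from F#4 and left by step up to D4.
Leap in, step out — an appoggiatura.

G#3 (beat 2) — appoggiatura; C#4 (beat 6) — appoggiatura.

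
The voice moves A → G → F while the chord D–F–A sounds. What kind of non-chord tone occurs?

G is a passing tone.

The harmony at that moment is D minor triad (D, F, A); G is not a chord tone.
It is approached by step down from A and left by step down to F.
Step in, step out in the same direction — a passing tone.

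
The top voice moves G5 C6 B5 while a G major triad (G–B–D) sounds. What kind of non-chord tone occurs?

C6 is an appoggiatura.

The harmony at that moment is G major triad (G, B, D); C6 is not a chord tone.
It is approached by leap up from G5 and left by step down to B5.
Leap in, step out — an appoggiatura.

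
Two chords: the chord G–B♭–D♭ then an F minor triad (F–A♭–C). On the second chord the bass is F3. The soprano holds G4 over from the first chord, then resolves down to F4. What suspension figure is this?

At the second chord the bass is F3. The suspended G4 lies a ninth above the bass; after resolving down by step to F4, the interval above the bass becomes an octave.
Suspension figures are named by those two intervals: 9–8.

9–8 suspension.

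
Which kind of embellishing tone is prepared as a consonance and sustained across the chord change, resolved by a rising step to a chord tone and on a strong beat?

Retardation.

Approach: by preparation — the pitch is first a chord tone, then held (tied or repeated) while the harmony changes under it. Departure: up by step. Metric position: strong.
A prepared dissonance that resolves upward by step — a retardation. (The same figure resolving downward would be a suspension.)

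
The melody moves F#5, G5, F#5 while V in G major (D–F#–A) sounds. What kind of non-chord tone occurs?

G5 is a neighbor tone.

The harmony at that moment is D major triad (D, F#, A); G5 is not a chord tone.
It is approached by step up from F#5 and left by step down to F#5.
Step away and step back to the same note — a neighbor tone (upper neighbor).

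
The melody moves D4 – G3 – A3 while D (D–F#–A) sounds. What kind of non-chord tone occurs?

The harmony at that moment is D major triad (D, F#, A); G3 is not a chord tone.
It is approached by leap down from D4 and left by step up to A3.
Leap in, step out — an appoggiatura.

G3 is an appoggiatura.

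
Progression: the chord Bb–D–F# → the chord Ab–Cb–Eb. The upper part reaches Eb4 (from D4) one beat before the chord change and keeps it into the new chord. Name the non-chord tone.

Eb4 is an anticipation.

The harmony at that moment is Bb augmented triad (Bb, D, F#); Eb4 is not a chord tone.
It is approached by step up from D4 and then sustained as the same pitch into the next harmony.
Arriving early and becoming a chord tone when the harmony changes — an anticipation.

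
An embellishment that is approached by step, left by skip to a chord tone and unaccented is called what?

Approach: by step. Departure: by leap. Metric position: weak.
Step in, leap out, from a weak position — an escape tone (échappée). (It is the mirror image of the appoggiatura, which leaps in and steps out on a strong beat.)

Escape tone.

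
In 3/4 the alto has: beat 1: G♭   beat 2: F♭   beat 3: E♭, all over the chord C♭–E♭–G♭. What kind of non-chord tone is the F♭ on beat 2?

Passing tone.

The harmony at that moment is C♭ major triad (C♭, E♭, G♭); F♭ is not a chord tone.
It is approached by step down from G♭ and left by step down to E♭.
Step in, step out in the same direction — a passing tone.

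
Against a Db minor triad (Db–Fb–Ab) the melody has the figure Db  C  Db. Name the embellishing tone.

The harmony at that moment is Db minor triad (Db, Fb, Ab); C is not a chord tone.
It is approached by step down from Db and left by step up to Db.
Step away and step back to the same note — a neighbor tone (lower neighbor).

C is a neighbor tone.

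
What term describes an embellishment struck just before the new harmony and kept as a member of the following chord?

Approach: ahead of the chord change (typically by step), so it is dissonant against the current harmony. Departure: none — the same pitch is restated or held and is a chord tone of the new harmony.
Dissonant first, consonant once the harmony catches up: the note simply arrives early — an anticipation. (The reverse timing, consonant first and dissonant after the change, would be a suspension or retardation.)

Anticipation.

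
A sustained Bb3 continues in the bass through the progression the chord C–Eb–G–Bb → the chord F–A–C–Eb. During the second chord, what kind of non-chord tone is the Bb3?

Pedal tone (pedal point).

The harmony at that moment is F dominant seventh chord (F, A, C, Eb); Bb3 is not a chord tone.
It is held over (the same pitch as the preceding Bb3) and then sustained as the same pitch into the next harmony.
Sustained through a change of harmony — a pedal tone.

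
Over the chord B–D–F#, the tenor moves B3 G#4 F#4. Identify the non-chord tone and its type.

The harmony at that moment is B minor triad (B, D, F#); G#4 is not a chord tone.
It is approached by leap up from B3 and left by step down to F#4.
Leap in, step out — an appoggiatura.

G#4 is an appoggiatura.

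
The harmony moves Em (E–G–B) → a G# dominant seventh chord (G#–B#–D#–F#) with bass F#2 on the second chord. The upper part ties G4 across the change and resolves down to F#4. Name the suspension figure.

At the second chord the bass is F#2. The suspended G4 lies a ninth above the bass; after resolving down by step to F#4, the interval above the bass becomes an octave.
Suspension figures are named by those two intervals: 9–8.

9–8 suspension.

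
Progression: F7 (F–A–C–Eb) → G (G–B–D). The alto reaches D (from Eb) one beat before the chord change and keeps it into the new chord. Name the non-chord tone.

D is an anticipation.

The harmony at that moment is F dominant seventh chord (F, A, C, Eb); D is not a chord tone.
It is approached by step down from Eb and then sustained as the same pitch into the next harmony.
Arriving early and becoming a chord tone when the harmony changes — an anticipation.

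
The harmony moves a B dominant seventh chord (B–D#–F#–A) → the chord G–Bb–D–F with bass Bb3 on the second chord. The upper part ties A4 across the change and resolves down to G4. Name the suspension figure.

At the second chord the bass is Bb3. The suspended A4 lies a seventh above the bass; after resolving down by step to G4, the interval above the bass becomes a sixth.
Suspension figures are named by those two intervals: 7–6.

7–6 suspension.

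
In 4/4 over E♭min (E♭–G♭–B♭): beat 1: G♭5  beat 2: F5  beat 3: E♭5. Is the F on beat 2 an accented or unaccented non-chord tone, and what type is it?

The harmony at that moment is E♭ minor triad (E♭, G♭, B♭); F5 is not a chord tone.
It is approached by step down from G♭5 and left by step down to E♭5.
Step in, step out in the same direction — a passing tone.
It falls on a weak beat, so it is unaccented.

Unaccented passing tone.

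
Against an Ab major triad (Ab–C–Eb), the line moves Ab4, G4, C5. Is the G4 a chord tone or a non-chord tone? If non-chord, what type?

Non-chord tone — an escape tone.

The harmony at that moment is Ab major triad (Ab, C, Eb); G4 is not a chord tone.
It is approached by step down from Ab4 and left by leap up to C5.
Step in, leap out — an escape tone.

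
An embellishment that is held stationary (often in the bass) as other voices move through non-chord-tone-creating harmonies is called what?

Pedal tone.

Approach: none. Departure: none — a single pitch is sustained while the chords change around it, passing through harmonies that do not contain it.
No melodic motion at all; the dissonance is created entirely by the moving harmonies against the stationary note — a pedal tone (pedal point).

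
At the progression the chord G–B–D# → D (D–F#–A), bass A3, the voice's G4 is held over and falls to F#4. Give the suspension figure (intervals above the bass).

At the second chord the bass is A3. The suspended G4 lies a seventh above the bass; after resolving down by step to F#4, the interval above the bass becomes a sixth.
Suspension figures are named by those two intervals: 7–6.

7–6 suspension.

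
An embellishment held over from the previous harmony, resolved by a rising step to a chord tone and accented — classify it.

Retardation.

Approach: by preparation — the pitch is first a chord tone, then held (tied or repeated) while the harmony changes under it. Departure: up by step. Metric position: strong.
A prepared dissonance that resolves upward by step — a retardation. (The same figure resolving downward would be a suspension.)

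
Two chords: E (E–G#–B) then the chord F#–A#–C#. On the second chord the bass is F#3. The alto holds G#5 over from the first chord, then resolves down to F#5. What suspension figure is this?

9–8 suspension.

At the second chord the bass is F#3. The suspended G#5 lies a ninth above the bass; after resolving down by step to F#5, the interval above the bass becomes an octave.
Suspension figures are named by those two intervals: 9–8.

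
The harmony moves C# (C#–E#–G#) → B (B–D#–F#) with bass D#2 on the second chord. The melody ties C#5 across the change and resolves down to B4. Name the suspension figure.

7–6 suspension.

At the second chord the bass is D#2. The suspended C#5 lies a seventh above the bass; after resolving down by step to B4, the interval above the bass becomes a sixth.
Suspension figures are named by those two intervals: 7–6.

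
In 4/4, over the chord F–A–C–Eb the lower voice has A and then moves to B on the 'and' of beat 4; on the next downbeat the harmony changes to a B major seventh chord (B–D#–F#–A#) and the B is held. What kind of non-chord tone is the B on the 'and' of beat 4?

The harmony at that moment is F dominant seventh chord (F, A, C, Eb); B is not a chord tone.
It is approached by step up from A and then sustained as the same pitch into the next harmony.
Arriving early and becoming a chord tone when the harmony changes — an anticipation.

Anticipation.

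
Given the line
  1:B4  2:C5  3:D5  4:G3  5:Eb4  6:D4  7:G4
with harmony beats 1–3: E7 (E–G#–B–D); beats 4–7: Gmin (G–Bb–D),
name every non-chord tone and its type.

C5 (beat 2) — passing tone; Eb4 (beat 5) — appoggiatura.

The harmony at that moment is E dominant seventh chord (E, G#, B, D); C5 is not a chord tone.
It is approached by step up from B4 and left by step up to D5.
Step in, step out in the same direction — a passing tone.
The harmony at that moment is G minor triad (G, Bb, D); Eb4 is not a chord tone.
It is approached by leap up from G3 and left by step down to D4.
Leap in, step out — an appoggiatura.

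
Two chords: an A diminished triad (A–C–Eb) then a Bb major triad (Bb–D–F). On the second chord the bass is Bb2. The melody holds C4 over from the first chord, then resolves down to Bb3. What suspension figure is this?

9–8 suspension.

At the second chord the bass is Bb2. The suspended C4 lies a ninth above the bass; after resolving down by step to Bb3, the interval above the bass becomes an octave.
Suspension figures are named by those two intervals: 9–8.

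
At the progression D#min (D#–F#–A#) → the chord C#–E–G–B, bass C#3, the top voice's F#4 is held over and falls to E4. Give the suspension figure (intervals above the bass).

4–3 suspension.

At the second chord the bass is C#3. The suspended F#4 lies a fourth above the bass; after resolving down by step to E4, the interval above the bass becomes a third.
Suspension figures are named by those two intervals: 4–3.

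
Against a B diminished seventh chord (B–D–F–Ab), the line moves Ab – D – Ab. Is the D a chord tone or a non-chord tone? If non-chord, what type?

B diminished seventh chord contains B, D, F, Ab; D is the third, so it is a chord tone.

Chord tone (the third of B diminished seventh chord).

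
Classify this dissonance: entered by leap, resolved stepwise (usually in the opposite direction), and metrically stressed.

Appoggiatura.

Approach: by leap. Departure: by step. Metric position: strong.
Leap in, step out, in a metrically strong position — an appoggiatura. (It is the mirror image of the escape tone, which steps in and leaps out from a weak position.)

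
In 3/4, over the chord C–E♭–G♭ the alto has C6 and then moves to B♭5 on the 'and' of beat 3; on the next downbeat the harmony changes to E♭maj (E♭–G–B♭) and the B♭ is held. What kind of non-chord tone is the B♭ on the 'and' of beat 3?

The harmony at that moment is C diminished triad (C, E♭, G♭); B♭5 is not a chord tone.
It is approached by step down from C6 and then sustained as the same pitch into the next harmony.
Arriving early and becoming a chord tone when the harmony changes — an anticipation.

Anticipation.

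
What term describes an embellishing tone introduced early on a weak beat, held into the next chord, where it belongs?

Anticipation.

Approach: ahead of the chord change (typically by step), so it is dissonant against the current harmony. Departure: none — the same pitch is restated or held and is a chord tone of the new harmony.
Dissonant first, consonant once the harmony catches up: the note simply arrives early — an anticipation. (The reverse timing, consonant first and dissonant after the change, would be a suspension or retardation.)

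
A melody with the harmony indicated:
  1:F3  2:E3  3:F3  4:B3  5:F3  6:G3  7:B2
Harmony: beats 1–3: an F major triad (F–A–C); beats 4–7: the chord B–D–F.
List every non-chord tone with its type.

E3 (beat 2) — neighbor tone; G3 (beat 6) — escape tone.

The harmony at that moment is F major triad (F, A, C); E3 is not a chord tone.
It is approached by step down from F3 and left by step up to F3.
Step away and step back to the same note — a neighbor tone (lower neighbor).
The harmony at that moment is B diminished triad (B, D, F); G3 is not a chord tone.
It is approached by step up from F3 and left by leap down to B2.
Step in, leap out — an escape tone.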